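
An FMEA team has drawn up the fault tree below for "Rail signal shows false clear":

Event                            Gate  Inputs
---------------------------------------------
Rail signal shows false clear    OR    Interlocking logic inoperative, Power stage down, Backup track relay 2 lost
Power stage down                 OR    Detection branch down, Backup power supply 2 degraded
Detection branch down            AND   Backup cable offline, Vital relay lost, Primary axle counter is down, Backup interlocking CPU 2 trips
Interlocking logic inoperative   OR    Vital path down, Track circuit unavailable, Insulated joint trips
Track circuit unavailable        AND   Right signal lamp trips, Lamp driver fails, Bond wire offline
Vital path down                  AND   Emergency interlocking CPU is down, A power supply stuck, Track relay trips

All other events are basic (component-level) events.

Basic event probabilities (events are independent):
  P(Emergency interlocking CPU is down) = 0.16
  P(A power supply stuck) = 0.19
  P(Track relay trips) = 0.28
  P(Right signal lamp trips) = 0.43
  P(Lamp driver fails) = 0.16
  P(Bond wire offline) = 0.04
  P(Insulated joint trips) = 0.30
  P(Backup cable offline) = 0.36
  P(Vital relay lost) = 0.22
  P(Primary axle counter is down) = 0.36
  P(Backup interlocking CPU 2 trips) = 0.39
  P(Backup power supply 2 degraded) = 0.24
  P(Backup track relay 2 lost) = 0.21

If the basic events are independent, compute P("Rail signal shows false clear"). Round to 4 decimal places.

P(Vital path down) [AND] = 0.16 × 0.19 × 0.28 = 0.008512
P(Track circuit unavailable) [AND] = 0.43 × 0.16 × 0.04 = 0.002752
P(Interlocking logic inoperative) [OR] = 1 − (1−0.008512) × (1−0.002752) × (1−0.30) = 0.307868
P(Detection branch down) [AND] = 0.36 × 0.22 × 0.36 × 0.39 = 0.011120
P(Power stage down) [OR] = 1 − (1−0.011120) × (1−0.24) = 0.248451
P(Rail signal shows false clear) [OR] = 1 − (1−0.307868) × (1−0.248451) × (1−0.21) = 0.589065
Rounded to 4 decimal places: P(Rail signal shows false clear) ≈ 0.5891.

0.5891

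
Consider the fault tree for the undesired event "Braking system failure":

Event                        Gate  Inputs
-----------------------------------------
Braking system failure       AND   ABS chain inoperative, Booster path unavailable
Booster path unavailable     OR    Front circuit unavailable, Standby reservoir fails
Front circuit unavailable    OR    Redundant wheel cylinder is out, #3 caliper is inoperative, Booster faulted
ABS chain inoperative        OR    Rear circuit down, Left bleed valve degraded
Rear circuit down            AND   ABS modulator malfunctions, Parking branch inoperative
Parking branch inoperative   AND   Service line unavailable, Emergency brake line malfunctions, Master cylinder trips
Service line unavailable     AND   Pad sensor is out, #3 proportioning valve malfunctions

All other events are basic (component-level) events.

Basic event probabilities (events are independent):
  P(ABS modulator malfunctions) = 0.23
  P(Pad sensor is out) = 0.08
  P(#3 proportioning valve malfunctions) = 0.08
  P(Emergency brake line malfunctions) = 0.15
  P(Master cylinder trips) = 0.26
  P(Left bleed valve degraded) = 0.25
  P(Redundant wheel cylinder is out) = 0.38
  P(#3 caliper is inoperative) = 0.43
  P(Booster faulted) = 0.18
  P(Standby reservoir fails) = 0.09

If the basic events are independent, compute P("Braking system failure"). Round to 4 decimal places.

0.1841

P(Service line unavailable) [AND] = 0.08 × 0.08 = 0.006400
P(Parking branch inoperative) [AND] = 0.006400 × 0.15 × 0.26 = 0.000250
P(Rear circuit down) [AND] = 0.23 × 0.000250 = 0.000058
P(ABS chain inoperative) [OR] = 1 − (1−0.000058) × (1−0.25) = 0.250044
P(Front circuit unavailable) [OR] = 1 − (1−0.38) × (1−0.43) × (1−0.18) = 0.710212
P(Booster path unavailable) [OR] = 1 − (1−0.710212) × (1−0.09) = 0.736293
P(Braking system failure) [AND] = 0.250044 × 0.736293 = 0.184106
Rounded to 4 decimal places: P(Braking system failure) ≈ 0.1841.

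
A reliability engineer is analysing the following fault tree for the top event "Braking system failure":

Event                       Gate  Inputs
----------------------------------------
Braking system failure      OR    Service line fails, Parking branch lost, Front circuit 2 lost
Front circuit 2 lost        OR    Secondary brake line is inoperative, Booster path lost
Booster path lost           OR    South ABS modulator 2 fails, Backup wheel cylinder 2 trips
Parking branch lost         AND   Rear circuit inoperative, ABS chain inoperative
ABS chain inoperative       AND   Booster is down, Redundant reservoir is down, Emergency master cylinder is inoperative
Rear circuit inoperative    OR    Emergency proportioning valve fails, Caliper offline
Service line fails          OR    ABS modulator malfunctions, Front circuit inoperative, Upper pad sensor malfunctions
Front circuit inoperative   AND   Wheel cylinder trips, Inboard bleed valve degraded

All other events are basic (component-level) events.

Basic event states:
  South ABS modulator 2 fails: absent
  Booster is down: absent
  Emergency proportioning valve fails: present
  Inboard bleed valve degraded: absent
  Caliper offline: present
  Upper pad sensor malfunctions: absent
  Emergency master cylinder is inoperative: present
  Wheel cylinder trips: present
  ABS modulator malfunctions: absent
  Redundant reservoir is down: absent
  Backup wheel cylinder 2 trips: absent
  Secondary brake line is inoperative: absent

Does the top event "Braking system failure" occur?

Front circuit inoperative [AND]: Wheel cylinder trips=occurs, Inboard bleed valve degraded=not → not all inputs occur → does not occur.
Service line fails [OR]: ABS modulator malfunctions=not, Front circuit inoperative=not, Upper pad sensor malfunctions=not → no input occurs → does not occur.
Rear circuit inoperative [OR]: Emergency proportioning valve fails=occurs, Caliper offline=occurs → at least one input occurs → occurs.
ABS chain inoperative [AND]: Booster is down=not, Redundant reservoir is down=not, Emergency master cylinder is inoperative=occurs → not all inputs occur → does not occur.
Parking branch lost [AND]: Rear circuit inoperative=occurs, ABS chain inoperative=not → not all inputs occur → does not occur.
Booster path lost [OR]: South ABS modulator 2 fails=not, Backup wheel cylinder 2 trips=not → no input occurs → does not occur.
Front circuit 2 lost [OR]: Secondary brake line is inoperative=not, Booster path lost=not → no input occurs → does not occur.
Braking system failure [OR]: Service line fails=not, Parking branch lost=not, Front circuit 2 lost=not → no input occurs → does not occur.

No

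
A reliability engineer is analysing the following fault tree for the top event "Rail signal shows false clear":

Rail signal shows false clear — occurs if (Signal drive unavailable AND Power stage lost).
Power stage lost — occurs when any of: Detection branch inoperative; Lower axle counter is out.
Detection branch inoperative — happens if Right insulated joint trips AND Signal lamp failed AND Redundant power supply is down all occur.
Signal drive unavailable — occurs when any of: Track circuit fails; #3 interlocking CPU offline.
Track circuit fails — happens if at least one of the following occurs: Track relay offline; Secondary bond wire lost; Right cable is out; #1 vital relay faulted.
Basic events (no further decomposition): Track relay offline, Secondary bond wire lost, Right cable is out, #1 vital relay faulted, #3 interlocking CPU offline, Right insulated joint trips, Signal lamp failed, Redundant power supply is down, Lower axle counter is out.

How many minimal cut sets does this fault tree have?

Track circuit fails [OR]: union of children's cut sets → 4 cut set(s).
Signal drive unavailable [OR]: union of children's cut sets → 5 cut set(s).
Detection branch inoperative [AND]: one cut set from each child combined → 1 × 1 × 1 = 1 cut set(s).
Power stage lost [OR]: union of children's cut sets → 2 cut set(s).
Rail signal shows false clear [AND]: one cut set from each child combined → 5 × 2 = 10 cut set(s).
Minimal cut sets: {Redundant power supply is down, Right insulated joint trips, Signal lamp failed, Track relay offline}; {Lower axle counter is out, Track relay offline}; {Redundant power supply is down, Right insulated joint trips, Secondary bond wire lost, Signal lamp failed}; {Lower axle counter is out, Secondary bond wire lost}; {Redundant power supply is down, Right cable is out, Right insulated joint trips, Signal lamp failed}; {Lower axle counter is out, Right cable is out}; {#1 vital relay faulted, Redundant power supply is down, Right insulated joint trips, Signal lamp failed}; {#1 vital relay faulted, Lower axle counter is out}; {#3 interlocking CPU offline, Redundant power supply is down, Right insulated joint trips, Signal lamp failed}; {#3 interlocking CPU offline, Lower axle counter is out}.

10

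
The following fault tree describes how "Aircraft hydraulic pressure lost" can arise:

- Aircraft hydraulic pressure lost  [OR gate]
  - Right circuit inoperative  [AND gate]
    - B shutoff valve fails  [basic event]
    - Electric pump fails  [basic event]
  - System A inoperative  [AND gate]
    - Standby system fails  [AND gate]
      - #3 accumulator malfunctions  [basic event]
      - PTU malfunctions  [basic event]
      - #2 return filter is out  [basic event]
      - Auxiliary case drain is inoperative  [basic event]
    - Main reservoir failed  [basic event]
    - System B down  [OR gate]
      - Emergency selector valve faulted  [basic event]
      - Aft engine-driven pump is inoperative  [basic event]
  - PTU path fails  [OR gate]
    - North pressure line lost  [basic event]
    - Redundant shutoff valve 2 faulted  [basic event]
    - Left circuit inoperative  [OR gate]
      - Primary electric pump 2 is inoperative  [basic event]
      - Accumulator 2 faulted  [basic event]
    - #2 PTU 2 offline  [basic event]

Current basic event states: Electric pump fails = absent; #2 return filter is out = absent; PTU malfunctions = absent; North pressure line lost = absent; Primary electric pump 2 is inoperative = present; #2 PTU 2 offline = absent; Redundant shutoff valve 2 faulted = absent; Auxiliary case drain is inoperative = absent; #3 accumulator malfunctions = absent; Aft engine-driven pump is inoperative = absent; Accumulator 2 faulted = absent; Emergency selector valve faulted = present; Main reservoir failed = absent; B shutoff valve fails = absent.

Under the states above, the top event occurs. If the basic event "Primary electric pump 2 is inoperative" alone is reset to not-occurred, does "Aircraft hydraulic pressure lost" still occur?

Counterfactual: set "Primary electric pump 2 is inoperative" to not occurred.
Right circuit inoperative [AND]: B shutoff valve fails=not, Electric pump fails=not → not all inputs occur → does not occur.
Standby system fails [AND]: #3 accumulator malfunctions=not, PTU malfunctions=not, #2 return filter is out=not, Auxiliary case drain is inoperative=not → not all inputs occur → does not occur.
System B down [OR]: Emergency selector valve faulted=occurs, Aft engine-driven pump is inoperative=not → at least one input occurs → occurs.
System A inoperative [AND]: Standby system fails=not, Main reservoir failed=not, System B down=occurs → not all inputs occur → does not occur.
Left circuit inoperative [OR]: Primary electric pump 2 is inoperative=not, Accumulator 2 faulted=not → no input occurs → does not occur.
PTU path fails [OR]: North pressure line lost=not, Redundant shutoff valve 2 faulted=not, Left circuit inoperative=not, #2 PTU 2 offline=not → no input occurs → does not occur.
Aircraft hydraulic pressure lost [OR]: Right circuit inoperative=not, System A inoperative=not, PTU path fails=not → no input occurs → does not occur.

No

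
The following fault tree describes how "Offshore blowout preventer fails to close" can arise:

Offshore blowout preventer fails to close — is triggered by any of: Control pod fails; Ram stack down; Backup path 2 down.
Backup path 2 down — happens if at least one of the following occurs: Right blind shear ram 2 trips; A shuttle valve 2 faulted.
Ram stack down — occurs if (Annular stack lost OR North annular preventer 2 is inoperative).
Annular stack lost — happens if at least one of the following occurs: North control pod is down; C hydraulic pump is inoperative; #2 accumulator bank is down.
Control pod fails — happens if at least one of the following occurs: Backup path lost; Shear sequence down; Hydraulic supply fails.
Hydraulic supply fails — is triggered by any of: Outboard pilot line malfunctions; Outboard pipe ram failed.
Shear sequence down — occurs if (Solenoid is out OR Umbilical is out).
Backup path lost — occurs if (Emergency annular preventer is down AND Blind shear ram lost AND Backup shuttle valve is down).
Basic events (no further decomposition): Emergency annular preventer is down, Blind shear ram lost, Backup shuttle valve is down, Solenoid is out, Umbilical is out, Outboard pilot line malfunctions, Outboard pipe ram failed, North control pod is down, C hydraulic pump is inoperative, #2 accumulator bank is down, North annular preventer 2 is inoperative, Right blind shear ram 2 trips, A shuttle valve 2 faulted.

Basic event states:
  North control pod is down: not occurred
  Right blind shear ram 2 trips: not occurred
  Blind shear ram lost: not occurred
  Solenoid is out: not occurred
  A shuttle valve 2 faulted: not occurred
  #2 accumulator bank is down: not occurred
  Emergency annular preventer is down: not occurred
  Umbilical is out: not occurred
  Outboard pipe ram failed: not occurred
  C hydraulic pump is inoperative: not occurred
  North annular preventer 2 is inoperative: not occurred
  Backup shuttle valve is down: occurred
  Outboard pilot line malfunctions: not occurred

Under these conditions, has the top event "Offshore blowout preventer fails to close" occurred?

No

Backup path lost [AND]: Emergency annular preventer is down=not, Blind shear ram lost=not, Backup shuttle valve is down=occurs → not all inputs occur → does not occur.
Shear sequence down [OR]: Solenoid is out=not, Umbilical is out=not → no input occurs → does not occur.
Hydraulic supply fails [OR]: Outboard pilot line malfunctions=not, Outboard pipe ram failed=not → no input occurs → does not occur.
Control pod fails [OR]: Backup path lost=not, Shear sequence down=not, Hydraulic supply fails=not → no input occurs → does not occur.
Annular stack lost [OR]: North control pod is down=not, C hydraulic pump is inoperative=not, #2 accumulator bank is down=not → no input occurs → does not occur.
Ram stack down [OR]: Annular stack lost=not, North annular preventer 2 is inoperative=not → no input occurs → does not occur.
Backup path 2 down [OR]: Right blind shear ram 2 trips=not, A shuttle valve 2 faulted=not → no input occurs → does not occur.
Offshore blowout preventer fails to close [OR]: Control pod fails=not, Ram stack down=not, Backup path 2 down=not → no input occurs → does not occur.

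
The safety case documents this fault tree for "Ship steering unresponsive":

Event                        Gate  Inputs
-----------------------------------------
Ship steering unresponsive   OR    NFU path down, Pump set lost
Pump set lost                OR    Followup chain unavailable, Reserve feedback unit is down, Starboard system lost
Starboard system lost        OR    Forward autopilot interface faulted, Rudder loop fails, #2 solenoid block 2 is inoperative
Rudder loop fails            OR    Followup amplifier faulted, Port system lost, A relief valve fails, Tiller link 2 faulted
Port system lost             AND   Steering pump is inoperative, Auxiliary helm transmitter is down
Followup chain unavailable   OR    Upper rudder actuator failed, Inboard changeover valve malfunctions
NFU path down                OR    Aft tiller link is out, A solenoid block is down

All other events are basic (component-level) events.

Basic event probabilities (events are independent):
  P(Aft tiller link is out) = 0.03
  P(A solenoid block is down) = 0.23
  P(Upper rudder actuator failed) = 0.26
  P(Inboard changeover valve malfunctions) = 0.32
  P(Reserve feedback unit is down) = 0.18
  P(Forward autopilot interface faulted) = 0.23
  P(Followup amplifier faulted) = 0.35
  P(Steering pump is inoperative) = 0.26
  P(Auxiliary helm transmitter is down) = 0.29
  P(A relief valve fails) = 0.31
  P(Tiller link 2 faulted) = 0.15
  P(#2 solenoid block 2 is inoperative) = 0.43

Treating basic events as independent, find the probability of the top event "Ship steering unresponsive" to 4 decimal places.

0.9523

P(NFU path down) [OR] = 1 − (1−0.03) × (1−0.23) = 0.253100
P(Followup chain unavailable) [OR] = 1 − (1−0.26) × (1−0.32) = 0.496800
P(Port system lost) [AND] = 0.26 × 0.29 = 0.075400
P(Rudder loop fails) [OR] = 1 − (1−0.35) × (1−0.075400) × (1−0.31) × (1−0.15) = 0.647519
P(Starboard system lost) [OR] = 1 − (1−0.23) × (1−0.647519) × (1−0.43) = 0.845296
P(Pump set lost) [OR] = 1 − (1−0.496800) × (1−0.18) × (1−0.845296) = 0.936165
P(Ship steering unresponsive) [OR] = 1 − (1−0.253100) × (1−0.936165) = 0.952322
Rounded to 4 decimal places: P(Ship steering unresponsive) ≈ 0.9523.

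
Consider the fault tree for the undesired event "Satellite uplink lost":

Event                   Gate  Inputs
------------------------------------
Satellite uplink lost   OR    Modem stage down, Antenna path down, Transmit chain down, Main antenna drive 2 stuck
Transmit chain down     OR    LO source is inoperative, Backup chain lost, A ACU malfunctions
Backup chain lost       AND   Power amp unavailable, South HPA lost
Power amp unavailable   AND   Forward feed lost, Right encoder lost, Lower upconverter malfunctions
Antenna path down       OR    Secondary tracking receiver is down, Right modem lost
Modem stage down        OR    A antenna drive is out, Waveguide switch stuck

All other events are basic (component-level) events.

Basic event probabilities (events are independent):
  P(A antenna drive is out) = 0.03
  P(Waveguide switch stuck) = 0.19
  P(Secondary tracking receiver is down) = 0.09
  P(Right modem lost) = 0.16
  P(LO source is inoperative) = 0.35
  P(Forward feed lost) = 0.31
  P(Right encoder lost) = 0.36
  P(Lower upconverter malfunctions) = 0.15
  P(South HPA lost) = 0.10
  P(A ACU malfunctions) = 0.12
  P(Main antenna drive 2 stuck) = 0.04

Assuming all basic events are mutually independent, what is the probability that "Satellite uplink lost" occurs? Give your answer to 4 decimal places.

P(Modem stage down) [OR] = 1 − (1−0.03) × (1−0.19) = 0.214300
P(Antenna path down) [OR] = 1 − (1−0.09) × (1−0.16) = 0.235600
P(Power amp unavailable) [AND] = 0.31 × 0.36 × 0.15 = 0.016740
P(Backup chain lost) [AND] = 0.016740 × 0.10 = 0.001674
P(Transmit chain down) [OR] = 1 − (1−0.35) × (1−0.001674) × (1−0.12) = 0.428958
P(Satellite uplink lost) [OR] = 1 − (1−0.214300) × (1−0.235600) × (1−0.428958) × (1−0.04) = 0.670757
Rounded to 4 decimal places: P(Satellite uplink lost) ≈ 0.6708.

0.6708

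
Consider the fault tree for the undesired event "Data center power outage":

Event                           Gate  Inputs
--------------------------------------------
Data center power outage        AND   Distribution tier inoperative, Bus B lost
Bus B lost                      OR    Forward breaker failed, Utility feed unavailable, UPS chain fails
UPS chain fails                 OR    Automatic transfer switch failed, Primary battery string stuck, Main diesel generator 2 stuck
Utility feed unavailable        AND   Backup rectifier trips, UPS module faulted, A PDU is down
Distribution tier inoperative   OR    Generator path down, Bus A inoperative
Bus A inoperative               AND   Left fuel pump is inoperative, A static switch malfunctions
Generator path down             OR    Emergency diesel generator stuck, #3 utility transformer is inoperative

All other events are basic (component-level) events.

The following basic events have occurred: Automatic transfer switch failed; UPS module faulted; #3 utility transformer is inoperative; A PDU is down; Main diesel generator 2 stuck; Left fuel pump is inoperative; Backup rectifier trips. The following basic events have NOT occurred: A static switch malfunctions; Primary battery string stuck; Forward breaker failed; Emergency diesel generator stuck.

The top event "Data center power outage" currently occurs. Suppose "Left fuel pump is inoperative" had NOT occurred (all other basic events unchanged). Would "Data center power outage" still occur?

Yes

Counterfactual: set "Left fuel pump is inoperative" to not occurred.
Generator path down [OR]: Emergency diesel generator stuck=not, #3 utility transformer is inoperative=occurs → at least one input occurs → occurs.
Bus A inoperative [AND]: Left fuel pump is inoperative=not, A static switch malfunctions=not → not all inputs occur → does not occur.
Distribution tier inoperative [OR]: Generator path down=occurs, Bus A inoperative=not → at least one input occurs → occurs.
Utility feed unavailable [AND]: Backup rectifier trips=occurs, UPS module faulted=occurs, A PDU is down=occurs → all inputs occur → occurs.
UPS chain fails [OR]: Automatic transfer switch failed=occurs, Primary battery string stuck=not, Main diesel generator 2 stuck=occurs → at least one input occurs → occurs.
Bus B lost [OR]: Forward breaker failed=not, Utility feed unavailable=occurs, UPS chain fails=occurs → at least one input occurs → occurs.
Data center power outage [AND]: Distribution tier inoperative=occurs, Bus B lost=occurs → all inputs occur → occurs.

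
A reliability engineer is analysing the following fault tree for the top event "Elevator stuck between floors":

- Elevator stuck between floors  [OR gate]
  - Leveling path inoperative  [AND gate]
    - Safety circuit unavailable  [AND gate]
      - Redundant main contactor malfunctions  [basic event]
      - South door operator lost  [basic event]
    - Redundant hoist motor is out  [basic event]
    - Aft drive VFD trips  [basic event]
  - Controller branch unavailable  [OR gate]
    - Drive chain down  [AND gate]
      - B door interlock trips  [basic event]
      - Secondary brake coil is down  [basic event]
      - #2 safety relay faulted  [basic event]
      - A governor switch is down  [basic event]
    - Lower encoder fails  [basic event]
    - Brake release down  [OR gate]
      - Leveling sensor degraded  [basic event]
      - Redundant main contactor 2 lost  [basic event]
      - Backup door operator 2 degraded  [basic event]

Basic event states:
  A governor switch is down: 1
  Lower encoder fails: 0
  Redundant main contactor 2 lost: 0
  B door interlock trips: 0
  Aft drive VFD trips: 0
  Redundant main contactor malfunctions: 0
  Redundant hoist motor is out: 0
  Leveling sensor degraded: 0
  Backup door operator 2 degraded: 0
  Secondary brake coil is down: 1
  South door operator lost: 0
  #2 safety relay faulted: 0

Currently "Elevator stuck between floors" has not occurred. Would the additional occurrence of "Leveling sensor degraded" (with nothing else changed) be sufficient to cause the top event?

Counterfactual: set "Leveling sensor degraded" to occurred.
Safety circuit unavailable [AND]: Redundant main contactor malfunctions=not, South door operator lost=not → not all inputs occur → does not occur.
Leveling path inoperative [AND]: Safety circuit unavailable=not, Redundant hoist motor is out=not, Aft drive VFD trips=not → not all inputs occur → does not occur.
Drive chain down [AND]: B door interlock trips=not, Secondary brake coil is down=occurs, #2 safety relay faulted=not, A governor switch is down=occurs → not all inputs occur → does not occur.
Brake release down [OR]: Leveling sensor degraded=occurs, Redundant main contactor 2 lost=not, Backup door operator 2 degraded=not → at least one input occurs → occurs.
Controller branch unavailable [OR]: Drive chain down=not, Lower encoder fails=not, Brake release down=occurs → at least one input occurs → occurs.
Elevator stuck between floors [OR]: Leveling path inoperative=not, Controller branch unavailable=occurs → at least one input occurs → occurs.

Yes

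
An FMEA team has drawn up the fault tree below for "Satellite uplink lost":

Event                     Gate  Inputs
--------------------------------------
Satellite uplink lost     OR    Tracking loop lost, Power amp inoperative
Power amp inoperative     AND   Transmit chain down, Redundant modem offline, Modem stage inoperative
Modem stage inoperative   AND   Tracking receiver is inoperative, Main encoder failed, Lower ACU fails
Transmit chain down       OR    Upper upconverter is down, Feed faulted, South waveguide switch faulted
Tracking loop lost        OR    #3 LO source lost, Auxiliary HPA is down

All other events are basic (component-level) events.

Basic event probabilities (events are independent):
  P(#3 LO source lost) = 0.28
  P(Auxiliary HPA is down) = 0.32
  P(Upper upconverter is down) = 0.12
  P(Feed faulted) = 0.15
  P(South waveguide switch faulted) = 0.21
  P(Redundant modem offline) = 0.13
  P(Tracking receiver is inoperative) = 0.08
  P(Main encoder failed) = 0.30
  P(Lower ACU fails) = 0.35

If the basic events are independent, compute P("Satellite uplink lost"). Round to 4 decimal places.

P(Tracking loop lost) [OR] = 1 − (1−0.28) × (1−0.32) = 0.510400
P(Transmit chain down) [OR] = 1 − (1−0.12) × (1−0.15) × (1−0.21) = 0.409080
P(Modem stage inoperative) [AND] = 0.08 × 0.30 × 0.35 = 0.008400
P(Power amp inoperative) [AND] = 0.409080 × 0.13 × 0.008400 = 0.000447
P(Satellite uplink lost) [OR] = 1 − (1−0.510400) × (1−0.000447) = 0.510619
Rounded to 4 decimal places: P(Satellite uplink lost) ≈ 0.5106.

0.5106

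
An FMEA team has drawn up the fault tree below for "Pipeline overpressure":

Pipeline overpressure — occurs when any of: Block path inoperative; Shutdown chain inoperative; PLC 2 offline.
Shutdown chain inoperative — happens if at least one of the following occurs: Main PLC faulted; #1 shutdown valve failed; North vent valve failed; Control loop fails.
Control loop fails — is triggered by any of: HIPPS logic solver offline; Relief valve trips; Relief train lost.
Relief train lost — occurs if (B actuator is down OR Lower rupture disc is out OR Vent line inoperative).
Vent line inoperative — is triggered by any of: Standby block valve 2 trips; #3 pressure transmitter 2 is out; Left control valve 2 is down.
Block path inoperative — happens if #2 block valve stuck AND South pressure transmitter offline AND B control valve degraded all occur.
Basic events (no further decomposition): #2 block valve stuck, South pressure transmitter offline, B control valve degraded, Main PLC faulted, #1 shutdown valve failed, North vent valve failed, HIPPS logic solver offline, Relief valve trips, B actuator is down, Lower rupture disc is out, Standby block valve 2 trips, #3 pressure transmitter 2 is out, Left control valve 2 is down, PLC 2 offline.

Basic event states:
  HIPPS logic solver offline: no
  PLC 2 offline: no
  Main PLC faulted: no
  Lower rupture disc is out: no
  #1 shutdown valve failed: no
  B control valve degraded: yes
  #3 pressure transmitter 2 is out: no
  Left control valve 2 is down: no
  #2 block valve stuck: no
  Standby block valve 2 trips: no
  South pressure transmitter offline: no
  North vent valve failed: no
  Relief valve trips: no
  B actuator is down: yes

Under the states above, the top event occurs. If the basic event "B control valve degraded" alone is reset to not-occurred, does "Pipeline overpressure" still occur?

Counterfactual: set "B control valve degraded" to not occurred.
Block path inoperative [AND]: #2 block valve stuck=not, South pressure transmitter offline=not, B control valve degraded=not → not all inputs occur → does not occur.
Vent line inoperative [OR]: Standby block valve 2 trips=not, #3 pressure transmitter 2 is out=not, Left control valve 2 is down=not → no input occurs → does not occur.
Relief train lost [OR]: B actuator is down=occurs, Lower rupture disc is out=not, Vent line inoperative=not → at least one input occurs → occurs.
Control loop fails [OR]: HIPPS logic solver offline=not, Relief valve trips=not, Relief train lost=occurs → at least one input occurs → occurs.
Shutdown chain inoperative [OR]: Main PLC faulted=not, #1 shutdown valve failed=not, North vent valve failed=not, Control loop fails=occurs → at least one input occurs → occurs.
Pipeline overpressure [OR]: Block path inoperative=not, Shutdown chain inoperative=occurs, PLC 2 offline=not → at least one input occurs → occurs.

Yes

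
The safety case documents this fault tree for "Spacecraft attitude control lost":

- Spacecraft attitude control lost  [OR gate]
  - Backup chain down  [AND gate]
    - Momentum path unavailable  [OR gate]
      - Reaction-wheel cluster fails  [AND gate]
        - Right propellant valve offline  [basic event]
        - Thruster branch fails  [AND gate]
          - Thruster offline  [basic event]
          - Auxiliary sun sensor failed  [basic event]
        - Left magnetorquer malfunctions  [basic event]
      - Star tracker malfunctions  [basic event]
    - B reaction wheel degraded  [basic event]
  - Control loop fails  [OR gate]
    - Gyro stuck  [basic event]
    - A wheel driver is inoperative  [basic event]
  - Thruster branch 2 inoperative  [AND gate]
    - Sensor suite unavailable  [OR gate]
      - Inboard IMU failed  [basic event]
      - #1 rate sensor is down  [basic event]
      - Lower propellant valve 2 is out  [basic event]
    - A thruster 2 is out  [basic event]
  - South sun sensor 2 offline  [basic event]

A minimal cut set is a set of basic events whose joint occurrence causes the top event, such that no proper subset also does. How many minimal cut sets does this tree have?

8

Thruster branch fails [AND]: one cut set from each child combined → 1 × 1 = 1 cut set(s).
Reaction-wheel cluster fails [AND]: one cut set from each child combined → 1 × 1 × 1 = 1 cut set(s).
Momentum path unavailable [OR]: union of children's cut sets → 2 cut set(s).
Backup chain down [AND]: one cut set from each child combined → 2 × 1 = 2 cut set(s).
Control loop fails [OR]: union of children's cut sets → 2 cut set(s).
Sensor suite unavailable [OR]: union of children's cut sets → 3 cut set(s).
Thruster branch 2 inoperative [AND]: one cut set from each child combined → 3 × 1 = 3 cut set(s).
Spacecraft attitude control lost [OR]: union of children's cut sets → 8 cut set(s).
Minimal cut sets: {Auxiliary sun sensor failed, B reaction wheel degraded, Left magnetorquer malfunctions, Right propellant valve offline, Thruster offline}; {B reaction wheel degraded, Star tracker malfunctions}; {Gyro stuck}; {A wheel driver is inoperative}; {A thruster 2 is out, Inboard IMU failed}; {#1 rate sensor is down, A thruster 2 is out}; {A thruster 2 is out, Lower propellant valve 2 is out}; {South sun sensor 2 offline}.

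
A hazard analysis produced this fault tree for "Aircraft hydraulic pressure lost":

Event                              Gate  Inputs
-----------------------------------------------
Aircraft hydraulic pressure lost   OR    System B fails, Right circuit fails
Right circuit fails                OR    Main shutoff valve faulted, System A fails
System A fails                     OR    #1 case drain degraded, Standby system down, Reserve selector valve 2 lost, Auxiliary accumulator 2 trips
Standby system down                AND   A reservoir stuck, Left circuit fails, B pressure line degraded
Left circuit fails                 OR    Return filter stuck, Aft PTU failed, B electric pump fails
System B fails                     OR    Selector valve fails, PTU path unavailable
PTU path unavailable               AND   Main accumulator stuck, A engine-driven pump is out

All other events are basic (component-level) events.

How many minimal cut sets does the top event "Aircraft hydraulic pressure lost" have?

9

PTU path unavailable [AND]: one cut set from each child combined → 1 × 1 = 1 cut set(s).
System B fails [OR]: union of children's cut sets → 2 cut set(s).
Left circuit fails [OR]: union of children's cut sets → 3 cut set(s).
Standby system down [AND]: one cut set from each child combined → 1 × 3 × 1 = 3 cut set(s).
System A fails [OR]: union of children's cut sets → 6 cut set(s).
Right circuit fails [OR]: union of children's cut sets → 7 cut set(s).
Aircraft hydraulic pressure lost [OR]: union of children's cut sets → 9 cut set(s).
Minimal cut sets: {Selector valve fails}; {A engine-driven pump is out, Main accumulator stuck}; {Main shutoff valve faulted}; {#1 case drain degraded}; {A reservoir stuck, B pressure line degraded, Return filter stuck}; {A reservoir stuck, Aft PTU failed, B pressure line degraded}; {A reservoir stuck, B electric pump fails, B pressure line degraded}; {Reserve selector valve 2 lost}; {Auxiliary accumulator 2 trips}.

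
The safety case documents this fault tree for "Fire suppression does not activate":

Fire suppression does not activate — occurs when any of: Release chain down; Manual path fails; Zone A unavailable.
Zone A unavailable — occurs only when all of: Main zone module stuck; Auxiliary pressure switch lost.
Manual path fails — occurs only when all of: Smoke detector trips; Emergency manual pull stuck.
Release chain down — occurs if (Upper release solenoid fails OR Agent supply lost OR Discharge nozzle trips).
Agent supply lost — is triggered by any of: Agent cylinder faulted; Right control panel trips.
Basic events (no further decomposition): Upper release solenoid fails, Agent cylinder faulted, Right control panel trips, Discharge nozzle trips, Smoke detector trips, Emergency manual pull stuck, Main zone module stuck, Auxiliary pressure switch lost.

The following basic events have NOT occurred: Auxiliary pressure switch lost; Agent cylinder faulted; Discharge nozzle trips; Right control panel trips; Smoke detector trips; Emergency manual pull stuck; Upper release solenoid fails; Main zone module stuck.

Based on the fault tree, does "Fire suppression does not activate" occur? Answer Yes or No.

Agent supply lost [OR]: Agent cylinder faulted=not, Right control panel trips=not → no input occurs → does not occur.
Release chain down [OR]: Upper release solenoid fails=not, Agent supply lost=not, Discharge nozzle trips=not → no input occurs → does not occur.
Manual path fails [AND]: Smoke detector trips=not, Emergency manual pull stuck=not → not all inputs occur → does not occur.
Zone A unavailable [AND]: Main zone module stuck=not, Auxiliary pressure switch lost=not → not all inputs occur → does not occur.
Fire suppression does not activate [OR]: Release chain down=not, Manual path fails=not, Zone A unavailable=not → no input occurs → does not occur.

No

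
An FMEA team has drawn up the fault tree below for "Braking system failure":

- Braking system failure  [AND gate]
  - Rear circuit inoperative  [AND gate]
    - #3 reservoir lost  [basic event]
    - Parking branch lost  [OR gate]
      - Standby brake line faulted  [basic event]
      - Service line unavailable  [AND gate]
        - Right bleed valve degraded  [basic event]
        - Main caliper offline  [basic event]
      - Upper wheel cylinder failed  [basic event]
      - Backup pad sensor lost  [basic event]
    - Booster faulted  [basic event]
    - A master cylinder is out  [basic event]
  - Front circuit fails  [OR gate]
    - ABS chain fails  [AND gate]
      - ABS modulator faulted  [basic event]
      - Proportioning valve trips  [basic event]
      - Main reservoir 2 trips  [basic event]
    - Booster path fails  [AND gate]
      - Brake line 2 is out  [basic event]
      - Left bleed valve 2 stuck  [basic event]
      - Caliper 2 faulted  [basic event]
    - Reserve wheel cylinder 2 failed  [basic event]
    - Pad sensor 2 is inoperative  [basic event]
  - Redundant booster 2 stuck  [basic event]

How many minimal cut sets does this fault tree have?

16

Service line unavailable [AND]: one cut set from each child combined → 1 × 1 = 1 cut set(s).
Parking branch lost [OR]: union of children's cut sets → 4 cut set(s).
Rear circuit inoperative [AND]: one cut set from each child combined → 1 × 4 × 1 × 1 = 4 cut set(s).
ABS chain fails [AND]: one cut set from each child combined → 1 × 1 × 1 = 1 cut set(s).
Booster path fails [AND]: one cut set from each child combined → 1 × 1 × 1 = 1 cut set(s).
Front circuit fails [OR]: union of children's cut sets → 4 cut set(s).
Braking system failure [AND]: one cut set from each child combined → 4 × 4 × 1 = 16 cut set(s).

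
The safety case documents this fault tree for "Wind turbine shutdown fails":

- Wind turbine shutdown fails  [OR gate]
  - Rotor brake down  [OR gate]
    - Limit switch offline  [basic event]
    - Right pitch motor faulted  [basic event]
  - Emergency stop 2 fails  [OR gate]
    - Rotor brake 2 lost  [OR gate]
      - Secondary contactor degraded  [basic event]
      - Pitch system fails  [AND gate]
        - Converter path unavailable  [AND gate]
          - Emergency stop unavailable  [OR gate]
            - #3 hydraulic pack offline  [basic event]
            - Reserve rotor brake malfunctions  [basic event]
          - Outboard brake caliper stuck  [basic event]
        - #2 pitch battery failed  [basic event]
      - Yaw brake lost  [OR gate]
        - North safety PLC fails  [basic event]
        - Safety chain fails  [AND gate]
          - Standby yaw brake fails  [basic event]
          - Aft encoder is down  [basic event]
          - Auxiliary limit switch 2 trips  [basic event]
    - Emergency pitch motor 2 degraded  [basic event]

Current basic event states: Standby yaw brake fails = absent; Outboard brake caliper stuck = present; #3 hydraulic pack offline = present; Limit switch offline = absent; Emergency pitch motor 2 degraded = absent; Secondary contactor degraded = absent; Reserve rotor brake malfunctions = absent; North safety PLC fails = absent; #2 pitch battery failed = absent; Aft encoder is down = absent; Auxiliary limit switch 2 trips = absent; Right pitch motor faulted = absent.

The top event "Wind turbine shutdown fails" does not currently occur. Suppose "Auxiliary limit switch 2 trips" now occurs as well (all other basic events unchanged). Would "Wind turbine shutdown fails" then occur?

Counterfactual: set "Auxiliary limit switch 2 trips" to occurred.
Rotor brake down [OR]: Limit switch offline=not, Right pitch motor faulted=not → no input occurs → does not occur.
Emergency stop unavailable [OR]: #3 hydraulic pack offline=occurs, Reserve rotor brake malfunctions=not → at least one input occurs → occurs.
Converter path unavailable [AND]: Emergency stop unavailable=occurs, Outboard brake caliper stuck=occurs → all inputs occur → occurs.
Pitch system fails [AND]: Converter path unavailable=occurs, #2 pitch battery failed=not → not all inputs occur → does not occur.
Safety chain fails [AND]: Standby yaw brake fails=not, Aft encoder is down=not, Auxiliary limit switch 2 trips=occurs → not all inputs occur → does not occur.
Yaw brake lost [OR]: North safety PLC fails=not, Safety chain fails=not → no input occurs → does not occur.
Rotor brake 2 lost [OR]: Secondary contactor degraded=not, Pitch system fails=not, Yaw brake lost=not → no input occurs → does not occur.
Emergency stop 2 fails [OR]: Rotor brake 2 lost=not, Emergency pitch motor 2 degraded=not → no input occurs → does not occur.
Wind turbine shutdown fails [OR]: Rotor brake down=not, Emergency stop 2 fails=not → no input occurs → does not occur.

No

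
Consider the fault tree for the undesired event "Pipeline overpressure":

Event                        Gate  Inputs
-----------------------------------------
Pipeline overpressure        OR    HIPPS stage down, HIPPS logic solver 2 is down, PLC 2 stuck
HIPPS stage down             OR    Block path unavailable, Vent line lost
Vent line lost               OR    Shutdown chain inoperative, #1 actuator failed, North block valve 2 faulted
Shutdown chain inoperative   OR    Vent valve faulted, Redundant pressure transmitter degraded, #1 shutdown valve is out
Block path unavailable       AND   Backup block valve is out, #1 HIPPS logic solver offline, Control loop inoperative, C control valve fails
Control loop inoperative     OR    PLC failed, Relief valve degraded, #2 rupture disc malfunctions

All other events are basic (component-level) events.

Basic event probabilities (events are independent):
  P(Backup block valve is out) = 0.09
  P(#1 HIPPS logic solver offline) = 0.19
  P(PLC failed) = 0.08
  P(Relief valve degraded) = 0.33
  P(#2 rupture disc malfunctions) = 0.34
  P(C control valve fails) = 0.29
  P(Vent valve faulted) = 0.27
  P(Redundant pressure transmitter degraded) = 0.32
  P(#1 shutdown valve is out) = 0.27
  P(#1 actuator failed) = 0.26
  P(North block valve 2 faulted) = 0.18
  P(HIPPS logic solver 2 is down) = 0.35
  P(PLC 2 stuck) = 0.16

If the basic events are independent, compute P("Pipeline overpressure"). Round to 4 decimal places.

0.8803

P(Control loop inoperative) [OR] = 1 − (1−0.08) × (1−0.33) × (1−0.34) = 0.593176
P(Block path unavailable) [AND] = 0.09 × 0.19 × 0.593176 × 0.29 = 0.002942
P(Shutdown chain inoperative) [OR] = 1 − (1−0.27) × (1−0.32) × (1−0.27) = 0.637628
P(Vent line lost) [OR] = 1 − (1−0.637628) × (1−0.26) × (1−0.18) = 0.780113
P(HIPPS stage down) [OR] = 1 − (1−0.002942) × (1−0.780113) = 0.780760
P(Pipeline overpressure) [OR] = 1 − (1−0.780760) × (1−0.35) × (1−0.16) = 0.880295
Rounded to 4 decimal places: P(Pipeline overpressure) ≈ 0.8803.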